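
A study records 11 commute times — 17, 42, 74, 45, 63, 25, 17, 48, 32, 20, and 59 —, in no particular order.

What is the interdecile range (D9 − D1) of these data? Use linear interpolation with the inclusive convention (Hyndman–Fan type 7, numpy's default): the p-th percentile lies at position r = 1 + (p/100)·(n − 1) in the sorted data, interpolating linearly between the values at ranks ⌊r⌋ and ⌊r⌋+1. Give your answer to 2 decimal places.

46.00

Sorted: 17, 17, 20, 25, 32, 42, 45, 48, 59, 63, 74.
n = 11.
P10: r = 2 (integer) → 17.
P90: r = 10 (integer) → 63.
Difference: 63 − 17 = 46.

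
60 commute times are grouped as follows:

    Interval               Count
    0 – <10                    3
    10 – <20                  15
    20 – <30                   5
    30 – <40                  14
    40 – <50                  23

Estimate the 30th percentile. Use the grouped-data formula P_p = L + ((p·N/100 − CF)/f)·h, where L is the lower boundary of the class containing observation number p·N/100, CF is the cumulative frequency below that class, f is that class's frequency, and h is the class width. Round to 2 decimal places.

N = 60; target position k = 30/100 · 60 = 18.
Cumulative frequencies: 3, 18, 23, 37, 60.
Observation 18 falls in the class 10 – <20.
L = 10, CF = 3, f = 15, h = 10.
P30 = 10 + ((18 − 3)/15)·10 = 10 + 10 = 20.

20.00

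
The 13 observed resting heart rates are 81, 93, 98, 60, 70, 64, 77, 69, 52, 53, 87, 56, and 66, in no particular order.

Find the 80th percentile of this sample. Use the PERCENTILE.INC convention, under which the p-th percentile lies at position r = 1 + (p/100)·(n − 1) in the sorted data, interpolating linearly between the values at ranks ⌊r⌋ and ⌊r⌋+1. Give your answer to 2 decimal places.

Sorted: 52, 53, 56, 60, 64, 66, 69, 70, 77, 81, 87, 93, 98.
n = 13.
r = 1 + (80/100)·(13 − 1) = 1 + 9.6 = 10.6.
Rank 10 is 81 and rank 11 is 87.
Interpolate: 81 + 0.6·(87 − 81) = 81 + 0.6·6 = 84.6.

84.60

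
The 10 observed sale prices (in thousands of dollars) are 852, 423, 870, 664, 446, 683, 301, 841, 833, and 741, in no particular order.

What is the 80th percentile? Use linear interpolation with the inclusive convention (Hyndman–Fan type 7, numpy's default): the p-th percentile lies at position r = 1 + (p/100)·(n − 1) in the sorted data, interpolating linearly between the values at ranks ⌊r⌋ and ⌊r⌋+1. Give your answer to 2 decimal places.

843.20

Sorted: 301, 423, 446, 664, 683, 741, 833, 841, 852, 870.
n = 10.
r = 1 + (80/100)·(10 − 1) = 1 + 7.2 = 8.2.
Rank 8 is 841 and rank 9 is 852.
Interpolate: 841 + 0.2·(852 − 841) = 841 + 0.2·11 = 843.2.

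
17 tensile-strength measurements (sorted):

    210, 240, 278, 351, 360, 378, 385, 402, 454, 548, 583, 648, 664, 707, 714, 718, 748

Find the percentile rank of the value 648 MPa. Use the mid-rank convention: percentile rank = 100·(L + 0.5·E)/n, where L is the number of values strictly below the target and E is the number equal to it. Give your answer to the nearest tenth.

Count below 648: L = 11; count equal: E = 1; n = 17.
Percentile rank = 100·(11 + 0.5·1)/17 = 100·11.5/17 = 67.65.

67.6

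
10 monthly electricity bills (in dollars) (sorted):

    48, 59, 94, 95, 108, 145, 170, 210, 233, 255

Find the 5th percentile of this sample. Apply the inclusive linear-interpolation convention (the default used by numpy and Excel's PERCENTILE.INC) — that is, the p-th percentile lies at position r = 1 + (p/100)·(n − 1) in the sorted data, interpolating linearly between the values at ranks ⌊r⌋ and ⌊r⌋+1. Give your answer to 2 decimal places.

n = 10.
r = 1 + (5/100)·(10 − 1) = 1 + 0.45 = 1.45.
Rank 1 is 48 and rank 2 is 59.
Interpolate: 48 + 0.45·(59 − 48) = 48 + 0.45·11 = 52.95.

52.95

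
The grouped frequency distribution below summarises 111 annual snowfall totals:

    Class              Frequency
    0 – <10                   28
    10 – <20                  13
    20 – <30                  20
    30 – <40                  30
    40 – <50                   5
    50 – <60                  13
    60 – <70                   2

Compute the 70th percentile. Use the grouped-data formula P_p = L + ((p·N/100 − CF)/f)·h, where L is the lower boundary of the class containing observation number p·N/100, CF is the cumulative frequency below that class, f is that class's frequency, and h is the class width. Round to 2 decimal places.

35.57

N = 111; target position k = 70/100 · 111 = 77.7.
Cumulative frequencies: 28, 41, 61, 91, 96, 109, 111.
Observation 77.7 falls in the class 30 – <40.
L = 30, CF = 61, f = 30, h = 10.
P70 = 30 + ((77.7 − 61)/30)·10 = 30 + 5.56667 = 35.5667.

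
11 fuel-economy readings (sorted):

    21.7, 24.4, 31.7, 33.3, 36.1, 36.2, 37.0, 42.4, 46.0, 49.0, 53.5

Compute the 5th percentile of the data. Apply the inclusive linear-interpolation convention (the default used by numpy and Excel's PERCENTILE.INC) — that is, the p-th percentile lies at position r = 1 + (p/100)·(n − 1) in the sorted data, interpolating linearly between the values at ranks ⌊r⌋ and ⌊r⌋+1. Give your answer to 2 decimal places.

n = 11.
r = 1 + (5/100)·(11 − 1) = 1 + 0.5 = 1.5.
Rank 1 is 21.7 and rank 2 is 24.4.
Interpolate: 21.7 + 0.5·(24.4 − 21.7) = 21.7 + 0.5·2.7 = 23.05.

23.05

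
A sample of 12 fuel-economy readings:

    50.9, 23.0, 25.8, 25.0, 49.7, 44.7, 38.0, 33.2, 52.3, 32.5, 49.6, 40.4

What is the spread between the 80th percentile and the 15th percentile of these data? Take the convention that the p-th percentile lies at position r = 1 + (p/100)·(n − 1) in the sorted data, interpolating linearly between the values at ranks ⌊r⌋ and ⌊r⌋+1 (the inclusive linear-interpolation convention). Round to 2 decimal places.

24.16

Sorted: 23.0, 25.0, 25.8, 32.5, 33.2, 38.0, 40.4, 44.7, 49.6, 49.7, 50.9, 52.3.
n = 12.
P15: r = 2.65; ranks 2–3 are 25.0, 25.8; interpolating gives 25.52.
P80: r = 9.8; ranks 9–10 are 49.6, 49.7; interpolating gives 49.68.
Difference: 49.68 − 25.52 = 24.16.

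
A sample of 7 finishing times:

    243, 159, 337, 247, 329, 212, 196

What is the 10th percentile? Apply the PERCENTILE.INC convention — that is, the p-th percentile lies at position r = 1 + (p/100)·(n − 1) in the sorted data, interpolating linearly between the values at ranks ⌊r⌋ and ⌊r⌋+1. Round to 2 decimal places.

181.20

Sorted: 159, 196, 212, 243, 247, 329, 337.
n = 7.
r = 1 + (10/100)·(7 − 1) = 1 + 0.6 = 1.6.
Rank 1 is 159 and rank 2 is 196.
Interpolate: 159 + 0.6·(196 − 159) = 159 + 0.6·37 = 181.2.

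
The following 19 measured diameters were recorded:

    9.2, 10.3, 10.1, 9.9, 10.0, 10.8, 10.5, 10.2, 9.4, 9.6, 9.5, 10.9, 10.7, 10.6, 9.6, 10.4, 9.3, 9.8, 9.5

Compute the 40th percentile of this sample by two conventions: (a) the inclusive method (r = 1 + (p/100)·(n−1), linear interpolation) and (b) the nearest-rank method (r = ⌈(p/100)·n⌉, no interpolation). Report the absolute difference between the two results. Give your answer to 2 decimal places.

Sorted: 9.2, 9.3, 9.4, 9.5, 9.5, 9.6, 9.6, 9.8, 9.9, 10.0, 10.1, 10.2, 10.3, 10.4, 10.5, 10.6, 10.7, 10.8, 10.9.
n = 19.
(a) r = 8.2; between ranks 8 (9.8) and 9 (9.9): 9.82.
(b) the nearest-rank method: rank 8 → 9.8.
|9.82 − 9.8| = 0.02.

0.02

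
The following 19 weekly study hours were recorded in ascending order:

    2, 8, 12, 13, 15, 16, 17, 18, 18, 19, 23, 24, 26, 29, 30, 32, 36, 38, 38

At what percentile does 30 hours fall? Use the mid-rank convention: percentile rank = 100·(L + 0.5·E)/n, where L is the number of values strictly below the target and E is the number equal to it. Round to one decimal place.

Count below 30: L = 14; count equal: E = 1; n = 19.
Percentile rank = 100·(14 + 0.5·1)/19 = 100·14.5/19 = 76.32.

76.3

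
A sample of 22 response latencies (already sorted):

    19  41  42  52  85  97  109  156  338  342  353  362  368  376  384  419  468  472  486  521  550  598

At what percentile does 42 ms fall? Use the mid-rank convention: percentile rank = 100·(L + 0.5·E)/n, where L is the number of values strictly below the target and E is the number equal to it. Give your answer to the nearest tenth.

11.4

Count below 42: L = 2; count equal: E = 1; n = 22.
Percentile rank = 100·(2 + 0.5·1)/22 = 100·2.5/22 = 11.36.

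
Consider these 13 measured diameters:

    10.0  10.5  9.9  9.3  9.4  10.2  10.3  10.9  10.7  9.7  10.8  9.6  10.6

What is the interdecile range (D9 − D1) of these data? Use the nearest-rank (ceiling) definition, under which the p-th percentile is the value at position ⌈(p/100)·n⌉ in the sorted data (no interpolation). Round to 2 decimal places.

Sorted: 9.3, 9.4, 9.6, 9.7, 9.9, 10.0, 10.2, 10.3, 10.5, 10.6, 10.7, 10.8, 10.9.
n = 13.
P10: rank ⌈10/100·13⌉ = 2 → 9.4.
P90: rank ⌈90/100·13⌉ = 12 → 10.8.
Difference: 10.8 − 9.4 = 1.4.

1.40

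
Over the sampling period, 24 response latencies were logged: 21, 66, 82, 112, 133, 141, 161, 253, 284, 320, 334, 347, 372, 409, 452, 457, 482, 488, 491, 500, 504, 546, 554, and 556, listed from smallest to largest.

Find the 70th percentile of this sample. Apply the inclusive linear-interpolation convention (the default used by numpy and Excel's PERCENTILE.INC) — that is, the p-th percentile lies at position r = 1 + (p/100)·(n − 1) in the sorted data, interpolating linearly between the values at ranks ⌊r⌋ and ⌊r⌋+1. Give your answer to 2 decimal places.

n = 24.
r = 1 + (70/100)·(24 − 1) = 1 + 16.1 = 17.1.
Rank 17 is 482 and rank 18 is 488.
Interpolate: 482 + 0.1·(488 − 482) = 482 + 0.1·6 = 482.6.

482.60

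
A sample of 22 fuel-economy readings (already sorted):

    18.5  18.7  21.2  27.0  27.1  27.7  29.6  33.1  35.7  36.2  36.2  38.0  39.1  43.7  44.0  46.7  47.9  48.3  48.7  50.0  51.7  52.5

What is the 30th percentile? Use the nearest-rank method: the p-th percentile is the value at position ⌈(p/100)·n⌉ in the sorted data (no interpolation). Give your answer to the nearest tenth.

n = 22.
Position = ⌈30/100 · 22⌉ = ⌈6.6⌉ = 7.
The value at rank 7 is 29.6.

29.6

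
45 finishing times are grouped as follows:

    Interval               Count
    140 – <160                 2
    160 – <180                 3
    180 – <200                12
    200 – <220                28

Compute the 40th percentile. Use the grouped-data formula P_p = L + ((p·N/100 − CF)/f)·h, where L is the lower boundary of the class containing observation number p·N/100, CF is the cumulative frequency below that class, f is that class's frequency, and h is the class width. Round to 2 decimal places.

N = 45; target position k = 40/100 · 45 = 18.
Cumulative frequencies: 2, 5, 17, 45.
Observation 18 falls in the class 200 – <220.
L = 200, CF = 17, f = 28, h = 20.
P40 = 200 + ((18 − 17)/28)·20 = 200 + 0.714286 = 200.714.

200.71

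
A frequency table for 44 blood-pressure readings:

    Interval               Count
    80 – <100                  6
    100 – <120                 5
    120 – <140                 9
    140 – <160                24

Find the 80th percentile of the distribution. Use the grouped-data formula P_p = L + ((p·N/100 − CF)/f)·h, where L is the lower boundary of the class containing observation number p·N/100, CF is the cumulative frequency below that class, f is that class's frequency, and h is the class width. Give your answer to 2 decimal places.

152.67

N = 44; target position k = 80/100 · 44 = 35.2.
Cumulative frequencies: 6, 11, 20, 44.
Observation 35.2 falls in the class 140 – <160.
L = 140, CF = 20, f = 24, h = 20.
P80 = 140 + ((35.2 − 20)/24)·20 = 140 + 12.6667 = 152.667.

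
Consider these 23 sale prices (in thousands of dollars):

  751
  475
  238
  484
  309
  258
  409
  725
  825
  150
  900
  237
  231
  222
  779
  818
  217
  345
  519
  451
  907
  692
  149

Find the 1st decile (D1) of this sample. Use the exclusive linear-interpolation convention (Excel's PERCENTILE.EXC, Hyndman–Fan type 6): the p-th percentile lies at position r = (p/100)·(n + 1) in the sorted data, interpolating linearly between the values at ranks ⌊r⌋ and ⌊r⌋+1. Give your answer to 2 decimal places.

Sorted: 149, 150, 217, 222, 231, 237, 238, 258, 309, 345, 409, 451, 475, 484, 519, 692, 725, 751, 779, 818, 825, 900, 907.
n = 23.
r = (10/100)·(23 + 1) = 2.4.
Rank 2 is 150 and rank 3 is 217.
Interpolate: 150 + 0.4·(217 − 150) = 150 + 0.4·67 = 176.8.

176.80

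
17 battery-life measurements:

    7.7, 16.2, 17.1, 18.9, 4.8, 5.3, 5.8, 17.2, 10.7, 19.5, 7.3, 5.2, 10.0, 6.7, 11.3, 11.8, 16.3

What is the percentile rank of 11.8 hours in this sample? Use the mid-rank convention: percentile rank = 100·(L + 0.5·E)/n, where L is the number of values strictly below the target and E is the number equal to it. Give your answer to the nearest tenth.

Sorted: 4.8, 5.2, 5.3, 5.8, 6.7, 7.3, 7.7, 10.0, 10.7, 11.3, 11.8, 16.2, 16.3, 17.1, 17.2, 18.9, 19.5.
Count below 11.8: L = 10; count equal: E = 1; n = 17.
Percentile rank = 100·(10 + 0.5·1)/17 = 100·10.5/17 = 61.76.

61.8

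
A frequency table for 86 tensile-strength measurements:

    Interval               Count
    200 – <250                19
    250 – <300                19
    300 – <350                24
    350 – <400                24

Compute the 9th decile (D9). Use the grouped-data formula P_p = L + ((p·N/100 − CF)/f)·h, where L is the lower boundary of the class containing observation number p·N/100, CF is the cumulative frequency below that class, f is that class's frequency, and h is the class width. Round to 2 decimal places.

N = 86; target position k = 90/100 · 86 = 77.4.
Cumulative frequencies: 19, 38, 62, 86.
Observation 77.4 falls in the class 350 – <400.
L = 350, CF = 62, f = 24, h = 50.
P90 = 350 + ((77.4 − 62)/24)·50 = 350 + 32.0833 = 382.083.

382.08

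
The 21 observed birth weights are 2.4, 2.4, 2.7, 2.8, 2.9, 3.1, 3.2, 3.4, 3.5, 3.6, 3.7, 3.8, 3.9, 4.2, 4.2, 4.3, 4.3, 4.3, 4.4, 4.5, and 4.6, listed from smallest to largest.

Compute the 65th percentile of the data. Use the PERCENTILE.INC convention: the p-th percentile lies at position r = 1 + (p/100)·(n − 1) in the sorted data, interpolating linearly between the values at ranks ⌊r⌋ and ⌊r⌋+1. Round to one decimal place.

4.2

n = 21.
r = 1 + (65/100)·(21 − 1) = 1 + 13 = 14.
r is an integer, so P65 is the value at rank 14: 4.2.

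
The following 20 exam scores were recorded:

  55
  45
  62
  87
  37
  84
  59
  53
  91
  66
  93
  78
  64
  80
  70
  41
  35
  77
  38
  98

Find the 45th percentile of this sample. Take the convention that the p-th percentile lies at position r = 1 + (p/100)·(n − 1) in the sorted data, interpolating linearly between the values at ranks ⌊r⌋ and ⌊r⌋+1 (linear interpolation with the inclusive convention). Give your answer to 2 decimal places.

63.10

Sorted: 35, 37, 38, 41, 45, 53, 55, 59, 62, 64, 66, 70, 77, 78, 80, 84, 87, 91, 93, 98.
n = 20.
r = 1 + (45/100)·(20 − 1) = 1 + 8.55 = 9.55.
Rank 9 is 62 and rank 10 is 64.
Interpolate: 62 + 0.55·(64 − 62) = 62 + 0.55·2 = 63.1.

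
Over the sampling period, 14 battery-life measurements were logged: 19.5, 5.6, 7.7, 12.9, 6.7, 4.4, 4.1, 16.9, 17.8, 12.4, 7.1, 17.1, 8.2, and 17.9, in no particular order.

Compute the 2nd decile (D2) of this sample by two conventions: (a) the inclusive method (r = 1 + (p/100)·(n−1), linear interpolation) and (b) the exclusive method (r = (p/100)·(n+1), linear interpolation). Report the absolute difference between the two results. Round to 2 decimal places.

Sorted: 4.1, 4.4, 5.6, 6.7, 7.1, 7.7, 8.2, 12.4, 12.9, 16.9, 17.1, 17.8, 17.9, 19.5.
n = 14.
(a) r = 3.6; between ranks 3 (5.6) and 4 (6.7): 6.26.
(b) r = 3 → value at rank 3 = 5.6.
|6.26 − 5.6| = 0.66.

0.66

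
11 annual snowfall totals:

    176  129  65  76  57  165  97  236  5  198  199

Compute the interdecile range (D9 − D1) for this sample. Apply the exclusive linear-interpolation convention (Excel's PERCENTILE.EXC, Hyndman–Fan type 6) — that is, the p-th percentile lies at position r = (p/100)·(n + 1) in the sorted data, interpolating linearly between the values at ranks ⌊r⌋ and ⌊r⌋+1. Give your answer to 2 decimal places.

Sorted: 5, 57, 65, 76, 97, 129, 165, 176, 198, 199, 236.
n = 11.
P10: r = 1.2; ranks 1–2 are 5, 57; interpolating gives 15.4.
P90: r = 10.8; ranks 10–11 are 199, 236; interpolating gives 228.6.
Difference: 228.6 − 15.4 = 213.2.

213.20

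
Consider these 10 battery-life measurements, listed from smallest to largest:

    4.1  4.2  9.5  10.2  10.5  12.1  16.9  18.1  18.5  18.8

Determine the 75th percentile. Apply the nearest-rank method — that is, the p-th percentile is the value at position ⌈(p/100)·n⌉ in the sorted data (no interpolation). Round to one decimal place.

18.1

n = 10.
Position = ⌈75/100 · 10⌉ = ⌈7.5⌉ = 8.
The value at rank 8 is 18.1.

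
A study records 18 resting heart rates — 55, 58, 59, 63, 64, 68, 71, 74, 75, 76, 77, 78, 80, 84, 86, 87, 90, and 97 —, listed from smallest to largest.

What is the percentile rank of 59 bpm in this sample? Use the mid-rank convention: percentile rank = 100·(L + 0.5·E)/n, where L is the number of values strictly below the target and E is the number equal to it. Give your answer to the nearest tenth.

13.9

Count below 59: L = 2; count equal: E = 1; n = 18.
Percentile rank = 100·(2 + 0.5·1)/18 = 100·2.5/18 = 13.89.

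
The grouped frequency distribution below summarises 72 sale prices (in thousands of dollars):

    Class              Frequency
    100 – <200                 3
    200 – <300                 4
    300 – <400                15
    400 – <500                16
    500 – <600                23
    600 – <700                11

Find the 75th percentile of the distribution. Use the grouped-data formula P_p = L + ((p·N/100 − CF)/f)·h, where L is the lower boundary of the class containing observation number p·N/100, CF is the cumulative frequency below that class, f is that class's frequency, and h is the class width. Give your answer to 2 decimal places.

569.57

N = 72; target position k = 75/100 · 72 = 54.
Cumulative frequencies: 3, 7, 22, 38, 61, 72.
Observation 54 falls in the class 500 – <600.
L = 500, CF = 38, f = 23, h = 100.
P75 = 500 + ((54 − 38)/23)·100 = 500 + 69.5652 = 569.565.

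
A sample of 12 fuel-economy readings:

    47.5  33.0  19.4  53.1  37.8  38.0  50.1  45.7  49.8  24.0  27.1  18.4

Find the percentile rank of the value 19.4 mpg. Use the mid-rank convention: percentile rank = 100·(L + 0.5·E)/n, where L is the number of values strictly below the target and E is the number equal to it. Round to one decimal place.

Sorted: 18.4, 19.4, 24.0, 27.1, 33.0, 37.8, 38.0, 45.7, 47.5, 49.8, 50.1, 53.1.
Count below 19.4: L = 1; count equal: E = 1; n = 12.
Percentile rank = 100·(1 + 0.5·1)/12 = 100·1.5/12 = 12.5.

12.5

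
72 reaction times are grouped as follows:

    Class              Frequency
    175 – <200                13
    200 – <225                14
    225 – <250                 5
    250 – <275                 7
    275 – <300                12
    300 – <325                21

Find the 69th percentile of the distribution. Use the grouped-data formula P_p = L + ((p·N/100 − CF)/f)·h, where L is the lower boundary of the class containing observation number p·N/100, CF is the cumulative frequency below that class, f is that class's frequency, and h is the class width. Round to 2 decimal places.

N = 72; target position k = 69/100 · 72 = 49.68.
Cumulative frequencies: 13, 27, 32, 39, 51, 72.
Observation 49.68 falls in the class 275 – <300.
L = 275, CF = 39, f = 12, h = 25.
P69 = 275 + ((49.68 − 39)/12)·25 = 275 + 22.25 = 297.25.

297.25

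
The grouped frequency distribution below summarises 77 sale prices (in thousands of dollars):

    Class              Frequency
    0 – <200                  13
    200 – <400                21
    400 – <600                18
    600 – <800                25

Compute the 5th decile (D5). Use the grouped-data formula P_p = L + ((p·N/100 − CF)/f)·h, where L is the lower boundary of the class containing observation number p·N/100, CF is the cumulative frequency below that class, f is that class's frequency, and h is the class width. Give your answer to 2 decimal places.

450.00

N = 77; target position k = 50/100 · 77 = 38.5.
Cumulative frequencies: 13, 34, 52, 77.
Observation 38.5 falls in the class 400 – <600.
L = 400, CF = 34, f = 18, h = 200.
P50 = 400 + ((38.5 − 34)/18)·200 = 400 + 50 = 450.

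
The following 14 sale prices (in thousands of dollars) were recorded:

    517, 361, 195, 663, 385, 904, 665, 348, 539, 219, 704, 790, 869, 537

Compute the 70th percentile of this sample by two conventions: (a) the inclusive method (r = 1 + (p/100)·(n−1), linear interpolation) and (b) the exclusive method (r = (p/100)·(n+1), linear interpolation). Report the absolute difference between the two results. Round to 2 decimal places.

Sorted: 195, 219, 348, 361, 385, 517, 537, 539, 663, 665, 704, 790, 869, 904.
n = 14.
(a) r = 10.1; between ranks 10 (665) and 11 (704): 668.9.
(b) r = 10.5; between ranks 10 (665) and 11 (704): 684.5.
|668.9 − 684.5| = 15.6.

15.60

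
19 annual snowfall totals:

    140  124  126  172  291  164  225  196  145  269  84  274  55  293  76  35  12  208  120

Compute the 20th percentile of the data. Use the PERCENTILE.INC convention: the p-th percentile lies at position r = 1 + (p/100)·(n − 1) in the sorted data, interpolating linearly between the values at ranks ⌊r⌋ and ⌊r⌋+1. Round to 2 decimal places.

Sorted: 12, 35, 55, 76, 84, 120, 124, 126, 140, 145, 164, 172, 196, 208, 225, 269, 274, 291, 293.
n = 19.
r = 1 + (20/100)·(19 − 1) = 1 + 3.6 = 4.6.
Rank 4 is 76 and rank 5 is 84.
Interpolate: 76 + 0.6·(84 − 76) = 76 + 0.6·8 = 80.8.

80.80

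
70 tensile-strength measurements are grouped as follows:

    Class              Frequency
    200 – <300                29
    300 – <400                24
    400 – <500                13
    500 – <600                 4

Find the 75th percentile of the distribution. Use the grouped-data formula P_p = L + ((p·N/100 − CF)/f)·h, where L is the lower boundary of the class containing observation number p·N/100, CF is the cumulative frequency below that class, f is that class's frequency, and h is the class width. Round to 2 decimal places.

397.92

N = 70; target position k = 75/100 · 70 = 52.5.
Cumulative frequencies: 29, 53, 66, 70.
Observation 52.5 falls in the class 300 – <400.
L = 300, CF = 29, f = 24, h = 100.
P75 = 300 + ((52.5 − 29)/24)·100 = 300 + 97.9167 = 397.917.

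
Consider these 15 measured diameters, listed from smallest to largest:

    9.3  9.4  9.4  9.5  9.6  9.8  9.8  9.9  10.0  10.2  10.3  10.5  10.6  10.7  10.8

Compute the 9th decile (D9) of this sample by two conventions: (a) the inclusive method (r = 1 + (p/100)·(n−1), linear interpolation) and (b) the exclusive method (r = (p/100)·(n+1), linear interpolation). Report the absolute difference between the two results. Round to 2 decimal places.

0.08

n = 15.
(a) r = 13.6; between ranks 13 (10.6) and 14 (10.7): 10.66.
(b) r = 14.4; between ranks 14 (10.7) and 15 (10.8): 10.74.
|10.66 − 10.74| = 0.08.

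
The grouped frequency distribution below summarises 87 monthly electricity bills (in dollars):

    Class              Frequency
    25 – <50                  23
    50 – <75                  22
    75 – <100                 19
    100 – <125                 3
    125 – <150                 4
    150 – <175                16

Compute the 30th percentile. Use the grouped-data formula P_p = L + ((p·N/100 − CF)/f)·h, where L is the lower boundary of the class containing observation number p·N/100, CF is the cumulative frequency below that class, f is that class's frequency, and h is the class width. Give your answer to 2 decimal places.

53.52

N = 87; target position k = 30/100 · 87 = 26.1.
Cumulative frequencies: 23, 45, 64, 67, 71, 87.
Observation 26.1 falls in the class 50 – <75.
L = 50, CF = 23, f = 22, h = 25.
P30 = 50 + ((26.1 − 23)/22)·25 = 50 + 3.52273 = 53.5227.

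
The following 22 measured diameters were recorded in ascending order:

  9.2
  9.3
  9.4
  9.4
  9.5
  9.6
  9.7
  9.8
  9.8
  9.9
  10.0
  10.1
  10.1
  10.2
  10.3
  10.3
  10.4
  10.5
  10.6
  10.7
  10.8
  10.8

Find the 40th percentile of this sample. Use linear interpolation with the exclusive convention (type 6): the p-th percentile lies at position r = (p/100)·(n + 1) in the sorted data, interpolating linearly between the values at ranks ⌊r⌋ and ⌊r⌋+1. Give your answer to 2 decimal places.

n = 22.
r = (40/100)·(22 + 1) = 9.2.
Rank 9 is 9.8 and rank 10 is 9.9.
Interpolate: 9.8 + 0.2·(9.9 − 9.8) = 9.8 + 0.2·0.1 = 9.82.

9.82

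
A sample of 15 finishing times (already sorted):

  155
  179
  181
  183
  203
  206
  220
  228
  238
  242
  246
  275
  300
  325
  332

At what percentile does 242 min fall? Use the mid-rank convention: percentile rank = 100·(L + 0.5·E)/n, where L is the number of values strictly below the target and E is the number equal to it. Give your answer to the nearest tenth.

63.3

Count below 242: L = 9; count equal: E = 1; n = 15.
Percentile rank = 100·(9 + 0.5·1)/15 = 100·9.5/15 = 63.33.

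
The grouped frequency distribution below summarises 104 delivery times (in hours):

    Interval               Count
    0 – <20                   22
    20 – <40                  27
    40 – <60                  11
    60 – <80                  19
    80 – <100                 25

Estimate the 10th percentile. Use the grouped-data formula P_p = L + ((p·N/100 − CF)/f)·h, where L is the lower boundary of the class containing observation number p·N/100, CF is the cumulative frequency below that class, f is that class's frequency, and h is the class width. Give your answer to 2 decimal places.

N = 104; target position k = 10/100 · 104 = 10.4.
Cumulative frequencies: 22, 49, 60, 79, 104.
Observation 10.4 falls in the class 0 – <20.
L = 0, CF = 0, f = 22, h = 20.
P10 = 0 + ((10.4 − 0)/22)·20 = 0 + 9.45455 = 9.45455.

9.45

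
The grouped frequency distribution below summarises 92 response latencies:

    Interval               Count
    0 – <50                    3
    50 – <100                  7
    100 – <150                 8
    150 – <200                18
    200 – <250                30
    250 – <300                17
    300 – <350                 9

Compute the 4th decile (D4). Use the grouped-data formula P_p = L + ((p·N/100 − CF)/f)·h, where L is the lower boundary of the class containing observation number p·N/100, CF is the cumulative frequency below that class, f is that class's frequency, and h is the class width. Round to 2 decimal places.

201.33

N = 92; target position k = 40/100 · 92 = 36.8.
Cumulative frequencies: 3, 10, 18, 36, 66, 83, 92.
Observation 36.8 falls in the class 200 – <250.
L = 200, CF = 36, f = 30, h = 50.
P40 = 200 + ((36.8 − 36)/30)·50 = 200 + 1.33333 = 201.333.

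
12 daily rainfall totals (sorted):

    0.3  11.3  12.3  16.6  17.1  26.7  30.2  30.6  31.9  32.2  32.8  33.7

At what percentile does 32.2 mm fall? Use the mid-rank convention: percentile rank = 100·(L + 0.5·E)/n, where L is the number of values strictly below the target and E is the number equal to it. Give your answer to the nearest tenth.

79.2

Count below 32.2: L = 9; count equal: E = 1; n = 12.
Percentile rank = 100·(9 + 0.5·1)/12 = 100·9.5/12 = 79.17.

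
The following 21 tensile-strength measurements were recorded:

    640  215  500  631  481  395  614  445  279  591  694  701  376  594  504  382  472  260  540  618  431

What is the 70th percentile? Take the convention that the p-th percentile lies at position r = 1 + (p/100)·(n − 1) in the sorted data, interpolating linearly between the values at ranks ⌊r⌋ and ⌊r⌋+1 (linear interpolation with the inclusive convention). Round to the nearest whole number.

594

Sorted: 215, 260, 279, 376, 382, 395, 431, 445, 472, 481, 500, 504, 540, 591, 594, 614, 618, 631, 640, 694, 701.
n = 21.
r = 1 + (70/100)·(21 − 1) = 1 + 14 = 15.
r is an integer, so P70 is the value at rank 15: 594.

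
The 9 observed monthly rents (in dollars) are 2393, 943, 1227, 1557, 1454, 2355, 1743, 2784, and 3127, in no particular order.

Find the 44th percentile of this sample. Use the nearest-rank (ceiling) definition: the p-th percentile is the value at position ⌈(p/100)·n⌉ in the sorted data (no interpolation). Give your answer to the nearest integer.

1557

Sorted: 943, 1227, 1454, 1557, 1743, 2355, 2393, 2784, 3127.
n = 9.
Position = ⌈44/100 · 9⌉ = ⌈3.96⌉ = 4.
The value at rank 4 is 1557.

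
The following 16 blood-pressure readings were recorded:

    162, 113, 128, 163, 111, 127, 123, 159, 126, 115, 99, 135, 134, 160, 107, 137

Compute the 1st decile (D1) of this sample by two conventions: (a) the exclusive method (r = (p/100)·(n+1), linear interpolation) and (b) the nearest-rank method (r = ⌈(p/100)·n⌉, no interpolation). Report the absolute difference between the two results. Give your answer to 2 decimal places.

2.40

Sorted: 99, 107, 111, 113, 115, 123, 126, 127, 128, 134, 135, 137, 159, 160, 162, 163.
n = 16.
(a) r = 1.7; between ranks 1 (99) and 2 (107): 104.6.
(b) the nearest-rank method: rank 2 → 107.
|104.6 − 107| = 2.4.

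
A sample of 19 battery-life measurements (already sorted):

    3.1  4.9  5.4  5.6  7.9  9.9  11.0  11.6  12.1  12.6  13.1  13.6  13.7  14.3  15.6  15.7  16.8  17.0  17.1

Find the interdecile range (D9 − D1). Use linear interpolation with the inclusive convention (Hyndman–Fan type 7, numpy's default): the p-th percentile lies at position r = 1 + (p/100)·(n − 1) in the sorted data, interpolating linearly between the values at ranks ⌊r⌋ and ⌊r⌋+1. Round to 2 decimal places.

11.54

n = 19.
P10: r = 2.8; ranks 2–3 are 4.9, 5.4; interpolating gives 5.3.
P90: r = 17.2; ranks 17–18 are 16.8, 17.0; interpolating gives 16.84.
Difference: 16.84 − 5.3 = 11.54.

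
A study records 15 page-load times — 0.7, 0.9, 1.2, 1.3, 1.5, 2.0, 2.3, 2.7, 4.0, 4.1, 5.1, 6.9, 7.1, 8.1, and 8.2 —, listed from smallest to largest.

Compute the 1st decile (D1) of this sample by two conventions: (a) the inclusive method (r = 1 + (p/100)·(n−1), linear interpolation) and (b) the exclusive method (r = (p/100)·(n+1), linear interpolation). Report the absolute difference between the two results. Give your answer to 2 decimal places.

n = 15.
(a) r = 2.4; between ranks 2 (0.9) and 3 (1.2): 1.02.
(b) r = 1.6; between ranks 1 (0.7) and 2 (0.9): 0.82.
|1.02 − 0.82| = 0.2.

0.20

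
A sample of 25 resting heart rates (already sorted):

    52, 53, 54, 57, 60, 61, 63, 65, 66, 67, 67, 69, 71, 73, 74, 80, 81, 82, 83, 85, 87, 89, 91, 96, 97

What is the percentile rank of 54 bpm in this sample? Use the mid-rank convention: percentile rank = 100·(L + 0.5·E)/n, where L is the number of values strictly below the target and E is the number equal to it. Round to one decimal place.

Count below 54: L = 2; count equal: E = 1; n = 25.
Percentile rank = 100·(2 + 0.5·1)/25 = 100·2.5/25 = 10.

10.0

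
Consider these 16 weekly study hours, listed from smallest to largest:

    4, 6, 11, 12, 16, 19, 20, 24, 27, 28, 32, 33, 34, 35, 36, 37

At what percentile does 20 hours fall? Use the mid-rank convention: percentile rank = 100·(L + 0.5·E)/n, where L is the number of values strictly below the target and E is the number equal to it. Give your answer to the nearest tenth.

40.6

Count below 20: L = 6; count equal: E = 1; n = 16.
Percentile rank = 100·(6 + 0.5·1)/16 = 100·6.5/16 = 40.62.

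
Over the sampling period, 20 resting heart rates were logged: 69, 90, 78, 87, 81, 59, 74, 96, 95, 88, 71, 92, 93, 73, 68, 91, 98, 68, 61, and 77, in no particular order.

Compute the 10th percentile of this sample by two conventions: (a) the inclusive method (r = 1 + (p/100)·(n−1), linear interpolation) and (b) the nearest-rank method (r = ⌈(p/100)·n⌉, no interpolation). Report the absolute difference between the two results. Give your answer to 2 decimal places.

Sorted: 59, 61, 68, 68, 69, 71, 73, 74, 77, 78, 81, 87, 88, 90, 91, 92, 93, 95, 96, 98.
n = 20.
(a) r = 2.9; between ranks 2 (61) and 3 (68): 67.3.
(b) the nearest-rank method: rank 2 → 61.
|67.3 − 61| = 6.3.

6.30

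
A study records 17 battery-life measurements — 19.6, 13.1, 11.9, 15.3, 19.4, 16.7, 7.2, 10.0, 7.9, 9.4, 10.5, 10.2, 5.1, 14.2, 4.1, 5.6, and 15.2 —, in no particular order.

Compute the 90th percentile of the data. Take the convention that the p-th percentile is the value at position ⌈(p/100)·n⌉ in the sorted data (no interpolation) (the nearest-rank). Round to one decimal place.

19.4

Sorted: 4.1, 5.1, 5.6, 7.2, 7.9, 9.4, 10.0, 10.2, 10.5, 11.9, 13.1, 14.2, 15.2, 15.3, 16.7, 19.4, 19.6.
n = 17.
Position = ⌈90/100 · 17⌉ = ⌈15.3⌉ = 16.
The value at rank 16 is 19.4.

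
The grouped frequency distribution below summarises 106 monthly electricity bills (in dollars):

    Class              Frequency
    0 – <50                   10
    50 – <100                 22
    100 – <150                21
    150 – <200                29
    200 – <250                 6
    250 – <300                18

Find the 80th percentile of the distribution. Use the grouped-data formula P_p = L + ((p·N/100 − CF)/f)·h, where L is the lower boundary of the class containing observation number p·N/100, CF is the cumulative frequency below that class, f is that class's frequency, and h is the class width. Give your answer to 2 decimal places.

223.33

N = 106; target position k = 80/100 · 106 = 84.8.
Cumulative frequencies: 10, 32, 53, 82, 88, 106.
Observation 84.8 falls in the class 200 – <250.
L = 200, CF = 82, f = 6, h = 50.
P80 = 200 + ((84.8 − 82)/6)·50 = 200 + 23.3333 = 223.333.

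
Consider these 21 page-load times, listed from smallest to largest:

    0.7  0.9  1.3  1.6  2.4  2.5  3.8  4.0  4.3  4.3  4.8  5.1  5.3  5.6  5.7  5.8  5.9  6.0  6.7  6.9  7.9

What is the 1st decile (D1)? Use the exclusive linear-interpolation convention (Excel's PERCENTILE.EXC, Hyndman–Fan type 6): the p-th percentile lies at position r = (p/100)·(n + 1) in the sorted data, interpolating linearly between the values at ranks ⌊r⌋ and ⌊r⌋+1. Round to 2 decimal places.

0.98

n = 21.
r = (10/100)·(21 + 1) = 2.2.
Rank 2 is 0.9 and rank 3 is 1.3.
Interpolate: 0.9 + 0.2·(1.3 − 0.9) = 0.9 + 0.2·0.4 = 0.98.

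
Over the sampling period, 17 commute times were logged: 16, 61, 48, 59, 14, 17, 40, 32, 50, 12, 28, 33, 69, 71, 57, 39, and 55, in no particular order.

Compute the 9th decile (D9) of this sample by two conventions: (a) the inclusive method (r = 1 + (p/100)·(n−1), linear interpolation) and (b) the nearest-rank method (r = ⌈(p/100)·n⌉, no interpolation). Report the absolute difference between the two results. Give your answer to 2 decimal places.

4.80

Sorted: 12, 14, 16, 17, 28, 32, 33, 39, 40, 48, 50, 55, 57, 59, 61, 69, 71.
n = 17.
(a) r = 15.4; between ranks 15 (61) and 16 (69): 64.2.
(b) the nearest-rank method: rank 16 → 69.
|64.2 − 69| = 4.8.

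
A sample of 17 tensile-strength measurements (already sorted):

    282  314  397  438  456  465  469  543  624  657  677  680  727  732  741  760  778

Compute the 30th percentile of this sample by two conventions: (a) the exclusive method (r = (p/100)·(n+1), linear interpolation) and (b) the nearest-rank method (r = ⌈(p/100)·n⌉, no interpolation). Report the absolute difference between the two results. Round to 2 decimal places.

n = 17.
(a) r = 5.4; between ranks 5 (456) and 6 (465): 459.6.
(b) the nearest-rank method: rank 6 → 465.
|459.6 − 465| = 5.4.

5.40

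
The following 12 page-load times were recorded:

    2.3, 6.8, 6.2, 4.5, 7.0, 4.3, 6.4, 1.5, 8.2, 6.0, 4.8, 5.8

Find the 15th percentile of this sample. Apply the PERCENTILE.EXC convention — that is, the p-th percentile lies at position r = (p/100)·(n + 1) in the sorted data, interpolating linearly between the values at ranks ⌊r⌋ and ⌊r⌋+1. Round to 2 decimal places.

2.26

Sorted: 1.5, 2.3, 4.3, 4.5, 4.8, 5.8, 6.0, 6.2, 6.4, 6.8, 7.0, 8.2.
n = 12.
r = (15/100)·(12 + 1) = 1.95.
Rank 1 is 1.5 and rank 2 is 2.3.
Interpolate: 1.5 + 0.95·(2.3 − 1.5) = 1.5 + 0.95·0.8 = 2.26.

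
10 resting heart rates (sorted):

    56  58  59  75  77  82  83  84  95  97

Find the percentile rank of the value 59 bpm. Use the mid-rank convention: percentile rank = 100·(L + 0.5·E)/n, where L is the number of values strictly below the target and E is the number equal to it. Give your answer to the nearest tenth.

Count below 59: L = 2; count equal: E = 1; n = 10.
Percentile rank = 100·(2 + 0.5·1)/10 = 100·2.5/10 = 25.

25.0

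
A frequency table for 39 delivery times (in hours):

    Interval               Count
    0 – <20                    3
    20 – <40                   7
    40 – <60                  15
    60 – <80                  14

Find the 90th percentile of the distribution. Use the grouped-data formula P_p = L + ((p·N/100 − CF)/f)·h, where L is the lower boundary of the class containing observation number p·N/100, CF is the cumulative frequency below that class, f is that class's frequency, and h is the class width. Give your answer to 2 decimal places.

74.43

N = 39; target position k = 90/100 · 39 = 35.1.
Cumulative frequencies: 3, 10, 25, 39.
Observation 35.1 falls in the class 60 – <80.
L = 60, CF = 25, f = 14, h = 20.
P90 = 60 + ((35.1 − 25)/14)·20 = 60 + 14.4286 = 74.4286.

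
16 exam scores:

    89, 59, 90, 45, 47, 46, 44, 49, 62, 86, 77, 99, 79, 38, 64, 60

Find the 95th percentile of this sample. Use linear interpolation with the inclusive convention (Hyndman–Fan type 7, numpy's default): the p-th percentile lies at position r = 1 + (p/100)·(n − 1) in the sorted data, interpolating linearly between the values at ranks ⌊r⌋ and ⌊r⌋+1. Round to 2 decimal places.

92.25

Sorted: 38, 44, 45, 46, 47, 49, 59, 60, 62, 64, 77, 79, 86, 89, 90, 99.
n = 16.
r = 1 + (95/100)·(16 − 1) = 1 + 14.25 = 15.25.
Rank 15 is 90 and rank 16 is 99.
Interpolate: 90 + 0.25·(99 − 90) = 90 + 0.25·9 = 92.25.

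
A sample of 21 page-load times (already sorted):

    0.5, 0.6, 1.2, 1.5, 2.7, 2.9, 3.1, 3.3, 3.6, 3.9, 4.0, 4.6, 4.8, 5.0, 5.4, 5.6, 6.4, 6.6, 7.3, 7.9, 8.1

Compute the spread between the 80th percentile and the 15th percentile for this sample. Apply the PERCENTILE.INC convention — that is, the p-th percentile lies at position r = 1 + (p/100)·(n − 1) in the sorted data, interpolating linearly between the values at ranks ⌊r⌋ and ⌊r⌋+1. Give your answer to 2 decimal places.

4.90

n = 21.
P15: r = 4 (integer) → 1.5.
P80: r = 17 (integer) → 6.4.
Difference: 6.4 − 1.5 = 4.9.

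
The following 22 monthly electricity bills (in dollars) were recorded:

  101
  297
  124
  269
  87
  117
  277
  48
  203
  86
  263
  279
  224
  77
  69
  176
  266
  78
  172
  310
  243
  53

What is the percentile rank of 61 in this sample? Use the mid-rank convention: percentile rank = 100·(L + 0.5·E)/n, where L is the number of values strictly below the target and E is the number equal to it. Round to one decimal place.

Sorted: 48, 53, 69, 77, 78, 86, 87, 101, 117, 124, 172, 176, 203, 224, 243, 263, 266, 269, 277, 279, 297, 310.
Count below 61: L = 2; count equal: E = 0; n = 22.
Percentile rank = 100·(2 + 0.5·0)/22 = 100·2/22 = 9.091.

9.1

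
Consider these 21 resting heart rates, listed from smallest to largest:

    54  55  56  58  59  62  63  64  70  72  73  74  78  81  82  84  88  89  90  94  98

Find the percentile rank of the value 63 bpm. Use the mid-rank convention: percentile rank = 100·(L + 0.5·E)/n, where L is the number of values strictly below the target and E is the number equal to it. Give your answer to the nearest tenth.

31.0

Count below 63: L = 6; count equal: E = 1; n = 21.
Percentile rank = 100·(6 + 0.5·1)/21 = 100·6.5/21 = 30.95.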